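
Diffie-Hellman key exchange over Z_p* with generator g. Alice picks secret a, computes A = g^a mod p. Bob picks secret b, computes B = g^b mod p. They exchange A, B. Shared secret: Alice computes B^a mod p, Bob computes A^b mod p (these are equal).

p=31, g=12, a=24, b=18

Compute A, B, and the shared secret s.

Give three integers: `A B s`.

Answer: 16 8 4

Derivation:
A = 12^24 mod 31  (bits of 24 = 11000)
  bit 0 = 1: r = r^2 * 12 mod 31 = 1^2 * 12 = 1*12 = 12
  bit 1 = 1: r = r^2 * 12 mod 31 = 12^2 * 12 = 20*12 = 23
  bit 2 = 0: r = r^2 mod 31 = 23^2 = 2
  bit 3 = 0: r = r^2 mod 31 = 2^2 = 4
  bit 4 = 0: r = r^2 mod 31 = 4^2 = 16
  -> A = 16
B = 12^18 mod 31  (bits of 18 = 10010)
  bit 0 = 1: r = r^2 * 12 mod 31 = 1^2 * 12 = 1*12 = 12
  bit 1 = 0: r = r^2 mod 31 = 12^2 = 20
  bit 2 = 0: r = r^2 mod 31 = 20^2 = 28
  bit 3 = 1: r = r^2 * 12 mod 31 = 28^2 * 12 = 9*12 = 15
  bit 4 = 0: r = r^2 mod 31 = 15^2 = 8
  -> B = 8
s = B^a = 8^24 mod 31  (bits of 24 = 11000)
  bit 0 = 1: r = r^2 * 8 mod 31 = 1^2 * 8 = 1*8 = 8
  bit 1 = 1: r = r^2 * 8 mod 31 = 8^2 * 8 = 2*8 = 16
  bit 2 = 0: r = r^2 mod 31 = 16^2 = 8
  bit 3 = 0: r = r^2 mod 31 = 8^2 = 2
  bit 4 = 0: r = r^2 mod 31 = 2^2 = 4
  -> s = B^a = 4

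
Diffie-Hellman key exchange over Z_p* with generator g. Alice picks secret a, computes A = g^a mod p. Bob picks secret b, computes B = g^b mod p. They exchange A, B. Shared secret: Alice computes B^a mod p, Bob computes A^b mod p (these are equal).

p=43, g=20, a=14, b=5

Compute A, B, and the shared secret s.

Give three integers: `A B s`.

A = 20^14 mod 43  (bits of 14 = 1110)
  bit 0 = 1: r = r^2 * 20 mod 43 = 1^2 * 20 = 1*20 = 20
  bit 1 = 1: r = r^2 * 20 mod 43 = 20^2 * 20 = 13*20 = 2
  bit 2 = 1: r = r^2 * 20 mod 43 = 2^2 * 20 = 4*20 = 37
  bit 3 = 0: r = r^2 mod 43 = 37^2 = 36
  -> A = 36
B = 20^5 mod 43  (bits of 5 = 101)
  bit 0 = 1: r = r^2 * 20 mod 43 = 1^2 * 20 = 1*20 = 20
  bit 1 = 0: r = r^2 mod 43 = 20^2 = 13
  bit 2 = 1: r = r^2 * 20 mod 43 = 13^2 * 20 = 40*20 = 26
  -> B = 26
s = B^a = 26^14 mod 43  (bits of 14 = 1110)
  bit 0 = 1: r = r^2 * 26 mod 43 = 1^2 * 26 = 1*26 = 26
  bit 1 = 1: r = r^2 * 26 mod 43 = 26^2 * 26 = 31*26 = 32
  bit 2 = 1: r = r^2 * 26 mod 43 = 32^2 * 26 = 35*26 = 7
  bit 3 = 0: r = r^2 mod 43 = 7^2 = 6
  -> s = B^a = 6

Answer: 36 26 6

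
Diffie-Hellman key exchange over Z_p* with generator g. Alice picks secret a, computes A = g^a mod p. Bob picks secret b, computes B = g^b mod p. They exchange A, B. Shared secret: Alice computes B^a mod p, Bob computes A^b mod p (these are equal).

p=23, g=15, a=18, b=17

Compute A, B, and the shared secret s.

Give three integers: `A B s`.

A = 15^18 mod 23  (bits of 18 = 10010)
  bit 0 = 1: r = r^2 * 15 mod 23 = 1^2 * 15 = 1*15 = 15
  bit 1 = 0: r = r^2 mod 23 = 15^2 = 18
  bit 2 = 0: r = r^2 mod 23 = 18^2 = 2
  bit 3 = 1: r = r^2 * 15 mod 23 = 2^2 * 15 = 4*15 = 14
  bit 4 = 0: r = r^2 mod 23 = 14^2 = 12
  -> A = 12
B = 15^17 mod 23  (bits of 17 = 10001)
  bit 0 = 1: r = r^2 * 15 mod 23 = 1^2 * 15 = 1*15 = 15
  bit 1 = 0: r = r^2 mod 23 = 15^2 = 18
  bit 2 = 0: r = r^2 mod 23 = 18^2 = 2
  bit 3 = 0: r = r^2 mod 23 = 2^2 = 4
  bit 4 = 1: r = r^2 * 15 mod 23 = 4^2 * 15 = 16*15 = 10
  -> B = 10
s = B^a = 10^18 mod 23  (bits of 18 = 10010)
  bit 0 = 1: r = r^2 * 10 mod 23 = 1^2 * 10 = 1*10 = 10
  bit 1 = 0: r = r^2 mod 23 = 10^2 = 8
  bit 2 = 0: r = r^2 mod 23 = 8^2 = 18
  bit 3 = 1: r = r^2 * 10 mod 23 = 18^2 * 10 = 2*10 = 20
  bit 4 = 0: r = r^2 mod 23 = 20^2 = 9
  -> s = B^a = 9

Answer: 12 10 9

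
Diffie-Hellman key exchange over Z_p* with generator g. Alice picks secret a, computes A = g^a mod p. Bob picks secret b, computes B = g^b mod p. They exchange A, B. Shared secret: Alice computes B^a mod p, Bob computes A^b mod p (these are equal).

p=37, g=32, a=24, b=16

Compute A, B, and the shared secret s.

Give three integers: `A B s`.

Answer: 26 34 26

Derivation:
A = 32^24 mod 37  (bits of 24 = 11000)
  bit 0 = 1: r = r^2 * 32 mod 37 = 1^2 * 32 = 1*32 = 32
  bit 1 = 1: r = r^2 * 32 mod 37 = 32^2 * 32 = 25*32 = 23
  bit 2 = 0: r = r^2 mod 37 = 23^2 = 11
  bit 3 = 0: r = r^2 mod 37 = 11^2 = 10
  bit 4 = 0: r = r^2 mod 37 = 10^2 = 26
  -> A = 26
B = 32^16 mod 37  (bits of 16 = 10000)
  bit 0 = 1: r = r^2 * 32 mod 37 = 1^2 * 32 = 1*32 = 32
  bit 1 = 0: r = r^2 mod 37 = 32^2 = 25
  bit 2 = 0: r = r^2 mod 37 = 25^2 = 33
  bit 3 = 0: r = r^2 mod 37 = 33^2 = 16
  bit 4 = 0: r = r^2 mod 37 = 16^2 = 34
  -> B = 34
s = B^a = 34^24 mod 37  (bits of 24 = 11000)
  bit 0 = 1: r = r^2 * 34 mod 37 = 1^2 * 34 = 1*34 = 34
  bit 1 = 1: r = r^2 * 34 mod 37 = 34^2 * 34 = 9*34 = 10
  bit 2 = 0: r = r^2 mod 37 = 10^2 = 26
  bit 3 = 0: r = r^2 mod 37 = 26^2 = 10
  bit 4 = 0: r = r^2 mod 37 = 10^2 = 26
  -> s = B^a = 26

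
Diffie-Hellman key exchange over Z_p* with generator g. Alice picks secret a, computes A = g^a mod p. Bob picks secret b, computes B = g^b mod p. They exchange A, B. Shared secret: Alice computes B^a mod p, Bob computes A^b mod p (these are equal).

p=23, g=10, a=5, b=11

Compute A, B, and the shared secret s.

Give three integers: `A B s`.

Answer: 19 22 22

Derivation:
A = 10^5 mod 23  (bits of 5 = 101)
  bit 0 = 1: r = r^2 * 10 mod 23 = 1^2 * 10 = 1*10 = 10
  bit 1 = 0: r = r^2 mod 23 = 10^2 = 8
  bit 2 = 1: r = r^2 * 10 mod 23 = 8^2 * 10 = 18*10 = 19
  -> A = 19
B = 10^11 mod 23  (bits of 11 = 1011)
  bit 0 = 1: r = r^2 * 10 mod 23 = 1^2 * 10 = 1*10 = 10
  bit 1 = 0: r = r^2 mod 23 = 10^2 = 8
  bit 2 = 1: r = r^2 * 10 mod 23 = 8^2 * 10 = 18*10 = 19
  bit 3 = 1: r = r^2 * 10 mod 23 = 19^2 * 10 = 16*10 = 22
  -> B = 22
s = B^a = 22^5 mod 23  (bits of 5 = 101)
  bit 0 = 1: r = r^2 * 22 mod 23 = 1^2 * 22 = 1*22 = 22
  bit 1 = 0: r = r^2 mod 23 = 22^2 = 1
  bit 2 = 1: r = r^2 * 22 mod 23 = 1^2 * 22 = 1*22 = 22
  -> s = B^a = 22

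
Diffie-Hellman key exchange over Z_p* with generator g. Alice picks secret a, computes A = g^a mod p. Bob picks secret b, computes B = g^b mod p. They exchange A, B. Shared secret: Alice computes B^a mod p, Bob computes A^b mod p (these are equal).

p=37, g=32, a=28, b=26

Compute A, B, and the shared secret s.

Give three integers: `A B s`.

Answer: 7 21 16

Derivation:
A = 32^28 mod 37  (bits of 28 = 11100)
  bit 0 = 1: r = r^2 * 32 mod 37 = 1^2 * 32 = 1*32 = 32
  bit 1 = 1: r = r^2 * 32 mod 37 = 32^2 * 32 = 25*32 = 23
  bit 2 = 1: r = r^2 * 32 mod 37 = 23^2 * 32 = 11*32 = 19
  bit 3 = 0: r = r^2 mod 37 = 19^2 = 28
  bit 4 = 0: r = r^2 mod 37 = 28^2 = 7
  -> A = 7
B = 32^26 mod 37  (bits of 26 = 11010)
  bit 0 = 1: r = r^2 * 32 mod 37 = 1^2 * 32 = 1*32 = 32
  bit 1 = 1: r = r^2 * 32 mod 37 = 32^2 * 32 = 25*32 = 23
  bit 2 = 0: r = r^2 mod 37 = 23^2 = 11
  bit 3 = 1: r = r^2 * 32 mod 37 = 11^2 * 32 = 10*32 = 24
  bit 4 = 0: r = r^2 mod 37 = 24^2 = 21
  -> B = 21
s = B^a = 21^28 mod 37  (bits of 28 = 11100)
  bit 0 = 1: r = r^2 * 21 mod 37 = 1^2 * 21 = 1*21 = 21
  bit 1 = 1: r = r^2 * 21 mod 37 = 21^2 * 21 = 34*21 = 11
  bit 2 = 1: r = r^2 * 21 mod 37 = 11^2 * 21 = 10*21 = 25
  bit 3 = 0: r = r^2 mod 37 = 25^2 = 33
  bit 4 = 0: r = r^2 mod 37 = 33^2 = 16
  -> s = B^a = 16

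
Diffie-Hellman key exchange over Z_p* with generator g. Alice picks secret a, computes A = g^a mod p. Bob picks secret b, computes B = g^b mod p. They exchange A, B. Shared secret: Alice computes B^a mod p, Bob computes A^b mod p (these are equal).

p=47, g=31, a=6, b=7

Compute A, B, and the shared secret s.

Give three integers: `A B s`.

Answer: 2 15 34

Derivation:
A = 31^6 mod 47  (bits of 6 = 110)
  bit 0 = 1: r = r^2 * 31 mod 47 = 1^2 * 31 = 1*31 = 31
  bit 1 = 1: r = r^2 * 31 mod 47 = 31^2 * 31 = 21*31 = 40
  bit 2 = 0: r = r^2 mod 47 = 40^2 = 2
  -> A = 2
B = 31^7 mod 47  (bits of 7 = 111)
  bit 0 = 1: r = r^2 * 31 mod 47 = 1^2 * 31 = 1*31 = 31
  bit 1 = 1: r = r^2 * 31 mod 47 = 31^2 * 31 = 21*31 = 40
  bit 2 = 1: r = r^2 * 31 mod 47 = 40^2 * 31 = 2*31 = 15
  -> B = 15
s = B^a = 15^6 mod 47  (bits of 6 = 110)
  bit 0 = 1: r = r^2 * 15 mod 47 = 1^2 * 15 = 1*15 = 15
  bit 1 = 1: r = r^2 * 15 mod 47 = 15^2 * 15 = 37*15 = 38
  bit 2 = 0: r = r^2 mod 47 = 38^2 = 34
  -> s = B^a = 34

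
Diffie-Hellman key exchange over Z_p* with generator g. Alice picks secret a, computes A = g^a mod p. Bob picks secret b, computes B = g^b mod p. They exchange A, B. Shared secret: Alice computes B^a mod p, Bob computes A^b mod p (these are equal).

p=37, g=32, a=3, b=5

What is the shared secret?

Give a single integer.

Answer: 8

Derivation:
A = 32^3 mod 37  (bits of 3 = 11)
  bit 0 = 1: r = r^2 * 32 mod 37 = 1^2 * 32 = 1*32 = 32
  bit 1 = 1: r = r^2 * 32 mod 37 = 32^2 * 32 = 25*32 = 23
  -> A = 23
B = 32^5 mod 37  (bits of 5 = 101)
  bit 0 = 1: r = r^2 * 32 mod 37 = 1^2 * 32 = 1*32 = 32
  bit 1 = 0: r = r^2 mod 37 = 32^2 = 25
  bit 2 = 1: r = r^2 * 32 mod 37 = 25^2 * 32 = 33*32 = 20
  -> B = 20
s = B^a = 20^3 mod 37  (bits of 3 = 11)
  bit 0 = 1: r = r^2 * 20 mod 37 = 1^2 * 20 = 1*20 = 20
  bit 1 = 1: r = r^2 * 20 mod 37 = 20^2 * 20 = 30*20 = 8
  -> s = B^a = 8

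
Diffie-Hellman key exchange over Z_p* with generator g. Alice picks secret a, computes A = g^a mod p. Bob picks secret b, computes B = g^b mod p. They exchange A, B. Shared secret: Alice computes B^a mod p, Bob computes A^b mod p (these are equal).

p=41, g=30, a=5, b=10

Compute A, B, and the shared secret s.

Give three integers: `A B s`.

Answer: 38 9 9

Derivation:
A = 30^5 mod 41  (bits of 5 = 101)
  bit 0 = 1: r = r^2 * 30 mod 41 = 1^2 * 30 = 1*30 = 30
  bit 1 = 0: r = r^2 mod 41 = 30^2 = 39
  bit 2 = 1: r = r^2 * 30 mod 41 = 39^2 * 30 = 4*30 = 38
  -> A = 38
B = 30^10 mod 41  (bits of 10 = 1010)
  bit 0 = 1: r = r^2 * 30 mod 41 = 1^2 * 30 = 1*30 = 30
  bit 1 = 0: r = r^2 mod 41 = 30^2 = 39
  bit 2 = 1: r = r^2 * 30 mod 41 = 39^2 * 30 = 4*30 = 38
  bit 3 = 0: r = r^2 mod 41 = 38^2 = 9
  -> B = 9
s = B^a = 9^5 mod 41  (bits of 5 = 101)
  bit 0 = 1: r = r^2 * 9 mod 41 = 1^2 * 9 = 1*9 = 9
  bit 1 = 0: r = r^2 mod 41 = 9^2 = 40
  bit 2 = 1: r = r^2 * 9 mod 41 = 40^2 * 9 = 1*9 = 9
  -> s = B^a = 9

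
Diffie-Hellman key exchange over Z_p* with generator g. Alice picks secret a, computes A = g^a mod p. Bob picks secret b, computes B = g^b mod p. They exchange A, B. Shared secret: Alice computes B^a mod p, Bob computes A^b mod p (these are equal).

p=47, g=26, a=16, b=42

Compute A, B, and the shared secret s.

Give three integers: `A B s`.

A = 26^16 mod 47  (bits of 16 = 10000)
  bit 0 = 1: r = r^2 * 26 mod 47 = 1^2 * 26 = 1*26 = 26
  bit 1 = 0: r = r^2 mod 47 = 26^2 = 18
  bit 2 = 0: r = r^2 mod 47 = 18^2 = 42
  bit 3 = 0: r = r^2 mod 47 = 42^2 = 25
  bit 4 = 0: r = r^2 mod 47 = 25^2 = 14
  -> A = 14
B = 26^42 mod 47  (bits of 42 = 101010)
  bit 0 = 1: r = r^2 * 26 mod 47 = 1^2 * 26 = 1*26 = 26
  bit 1 = 0: r = r^2 mod 47 = 26^2 = 18
  bit 2 = 1: r = r^2 * 26 mod 47 = 18^2 * 26 = 42*26 = 11
  bit 3 = 0: r = r^2 mod 47 = 11^2 = 27
  bit 4 = 1: r = r^2 * 26 mod 47 = 27^2 * 26 = 24*26 = 13
  bit 5 = 0: r = r^2 mod 47 = 13^2 = 28
  -> B = 28
s = B^a = 28^16 mod 47  (bits of 16 = 10000)
  bit 0 = 1: r = r^2 * 28 mod 47 = 1^2 * 28 = 1*28 = 28
  bit 1 = 0: r = r^2 mod 47 = 28^2 = 32
  bit 2 = 0: r = r^2 mod 47 = 32^2 = 37
  bit 3 = 0: r = r^2 mod 47 = 37^2 = 6
  bit 4 = 0: r = r^2 mod 47 = 6^2 = 36
  -> s = B^a = 36

Answer: 14 28 36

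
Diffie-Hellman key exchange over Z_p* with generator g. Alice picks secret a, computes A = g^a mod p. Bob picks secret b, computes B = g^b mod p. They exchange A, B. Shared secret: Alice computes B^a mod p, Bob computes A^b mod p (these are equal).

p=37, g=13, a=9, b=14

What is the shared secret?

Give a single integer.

A = 13^9 mod 37  (bits of 9 = 1001)
  bit 0 = 1: r = r^2 * 13 mod 37 = 1^2 * 13 = 1*13 = 13
  bit 1 = 0: r = r^2 mod 37 = 13^2 = 21
  bit 2 = 0: r = r^2 mod 37 = 21^2 = 34
  bit 3 = 1: r = r^2 * 13 mod 37 = 34^2 * 13 = 9*13 = 6
  -> A = 6
B = 13^14 mod 37  (bits of 14 = 1110)
  bit 0 = 1: r = r^2 * 13 mod 37 = 1^2 * 13 = 1*13 = 13
  bit 1 = 1: r = r^2 * 13 mod 37 = 13^2 * 13 = 21*13 = 14
  bit 2 = 1: r = r^2 * 13 mod 37 = 14^2 * 13 = 11*13 = 32
  bit 3 = 0: r = r^2 mod 37 = 32^2 = 25
  -> B = 25
s = B^a = 25^9 mod 37  (bits of 9 = 1001)
  bit 0 = 1: r = r^2 * 25 mod 37 = 1^2 * 25 = 1*25 = 25
  bit 1 = 0: r = r^2 mod 37 = 25^2 = 33
  bit 2 = 0: r = r^2 mod 37 = 33^2 = 16
  bit 3 = 1: r = r^2 * 25 mod 37 = 16^2 * 25 = 34*25 = 36
  -> s = B^a = 36

Answer: 36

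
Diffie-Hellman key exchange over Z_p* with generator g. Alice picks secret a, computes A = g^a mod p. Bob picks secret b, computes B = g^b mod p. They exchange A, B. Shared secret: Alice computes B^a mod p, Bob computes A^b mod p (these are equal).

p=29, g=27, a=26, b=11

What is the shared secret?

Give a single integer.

A = 27^26 mod 29  (bits of 26 = 11010)
  bit 0 = 1: r = r^2 * 27 mod 29 = 1^2 * 27 = 1*27 = 27
  bit 1 = 1: r = r^2 * 27 mod 29 = 27^2 * 27 = 4*27 = 21
  bit 2 = 0: r = r^2 mod 29 = 21^2 = 6
  bit 3 = 1: r = r^2 * 27 mod 29 = 6^2 * 27 = 7*27 = 15
  bit 4 = 0: r = r^2 mod 29 = 15^2 = 22
  -> A = 22
B = 27^11 mod 29  (bits of 11 = 1011)
  bit 0 = 1: r = r^2 * 27 mod 29 = 1^2 * 27 = 1*27 = 27
  bit 1 = 0: r = r^2 mod 29 = 27^2 = 4
  bit 2 = 1: r = r^2 * 27 mod 29 = 4^2 * 27 = 16*27 = 26
  bit 3 = 1: r = r^2 * 27 mod 29 = 26^2 * 27 = 9*27 = 11
  -> B = 11
s = B^a = 11^26 mod 29  (bits of 26 = 11010)
  bit 0 = 1: r = r^2 * 11 mod 29 = 1^2 * 11 = 1*11 = 11
  bit 1 = 1: r = r^2 * 11 mod 29 = 11^2 * 11 = 5*11 = 26
  bit 2 = 0: r = r^2 mod 29 = 26^2 = 9
  bit 3 = 1: r = r^2 * 11 mod 29 = 9^2 * 11 = 23*11 = 21
  bit 4 = 0: r = r^2 mod 29 = 21^2 = 6
  -> s = B^a = 6

Answer: 6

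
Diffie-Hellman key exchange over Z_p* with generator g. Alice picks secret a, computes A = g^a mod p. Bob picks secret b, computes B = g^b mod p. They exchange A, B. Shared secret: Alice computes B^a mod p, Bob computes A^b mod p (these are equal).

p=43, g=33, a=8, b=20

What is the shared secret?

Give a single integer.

A = 33^8 mod 43  (bits of 8 = 1000)
  bit 0 = 1: r = r^2 * 33 mod 43 = 1^2 * 33 = 1*33 = 33
  bit 1 = 0: r = r^2 mod 43 = 33^2 = 14
  bit 2 = 0: r = r^2 mod 43 = 14^2 = 24
  bit 3 = 0: r = r^2 mod 43 = 24^2 = 17
  -> A = 17
B = 33^20 mod 43  (bits of 20 = 10100)
  bit 0 = 1: r = r^2 * 33 mod 43 = 1^2 * 33 = 1*33 = 33
  bit 1 = 0: r = r^2 mod 43 = 33^2 = 14
  bit 2 = 1: r = r^2 * 33 mod 43 = 14^2 * 33 = 24*33 = 18
  bit 3 = 0: r = r^2 mod 43 = 18^2 = 23
  bit 4 = 0: r = r^2 mod 43 = 23^2 = 13
  -> B = 13
s = B^a = 13^8 mod 43  (bits of 8 = 1000)
  bit 0 = 1: r = r^2 * 13 mod 43 = 1^2 * 13 = 1*13 = 13
  bit 1 = 0: r = r^2 mod 43 = 13^2 = 40
  bit 2 = 0: r = r^2 mod 43 = 40^2 = 9
  bit 3 = 0: r = r^2 mod 43 = 9^2 = 38
  -> s = B^a = 38

Answer: 38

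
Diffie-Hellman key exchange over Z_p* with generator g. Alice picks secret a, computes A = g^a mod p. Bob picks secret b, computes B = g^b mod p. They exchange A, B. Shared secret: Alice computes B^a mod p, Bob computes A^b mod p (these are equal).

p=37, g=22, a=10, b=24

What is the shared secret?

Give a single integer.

Answer: 10

Derivation:
A = 22^10 mod 37  (bits of 10 = 1010)
  bit 0 = 1: r = r^2 * 22 mod 37 = 1^2 * 22 = 1*22 = 22
  bit 1 = 0: r = r^2 mod 37 = 22^2 = 3
  bit 2 = 1: r = r^2 * 22 mod 37 = 3^2 * 22 = 9*22 = 13
  bit 3 = 0: r = r^2 mod 37 = 13^2 = 21
  -> A = 21
B = 22^24 mod 37  (bits of 24 = 11000)
  bit 0 = 1: r = r^2 * 22 mod 37 = 1^2 * 22 = 1*22 = 22
  bit 1 = 1: r = r^2 * 22 mod 37 = 22^2 * 22 = 3*22 = 29
  bit 2 = 0: r = r^2 mod 37 = 29^2 = 27
  bit 3 = 0: r = r^2 mod 37 = 27^2 = 26
  bit 4 = 0: r = r^2 mod 37 = 26^2 = 10
  -> B = 10
s = B^a = 10^10 mod 37  (bits of 10 = 1010)
  bit 0 = 1: r = r^2 * 10 mod 37 = 1^2 * 10 = 1*10 = 10
  bit 1 = 0: r = r^2 mod 37 = 10^2 = 26
  bit 2 = 1: r = r^2 * 10 mod 37 = 26^2 * 10 = 10*10 = 26
  bit 3 = 0: r = r^2 mod 37 = 26^2 = 10
  -> s = B^a = 10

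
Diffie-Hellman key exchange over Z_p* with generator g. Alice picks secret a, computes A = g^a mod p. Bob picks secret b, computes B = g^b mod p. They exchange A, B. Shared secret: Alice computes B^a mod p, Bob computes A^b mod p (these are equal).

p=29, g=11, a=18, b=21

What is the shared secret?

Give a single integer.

Answer: 28

Derivation:
A = 11^18 mod 29  (bits of 18 = 10010)
  bit 0 = 1: r = r^2 * 11 mod 29 = 1^2 * 11 = 1*11 = 11
  bit 1 = 0: r = r^2 mod 29 = 11^2 = 5
  bit 2 = 0: r = r^2 mod 29 = 5^2 = 25
  bit 3 = 1: r = r^2 * 11 mod 29 = 25^2 * 11 = 16*11 = 2
  bit 4 = 0: r = r^2 mod 29 = 2^2 = 4
  -> A = 4
B = 11^21 mod 29  (bits of 21 = 10101)
  bit 0 = 1: r = r^2 * 11 mod 29 = 1^2 * 11 = 1*11 = 11
  bit 1 = 0: r = r^2 mod 29 = 11^2 = 5
  bit 2 = 1: r = r^2 * 11 mod 29 = 5^2 * 11 = 25*11 = 14
  bit 3 = 0: r = r^2 mod 29 = 14^2 = 22
  bit 4 = 1: r = r^2 * 11 mod 29 = 22^2 * 11 = 20*11 = 17
  -> B = 17
s = B^a = 17^18 mod 29  (bits of 18 = 10010)
  bit 0 = 1: r = r^2 * 17 mod 29 = 1^2 * 17 = 1*17 = 17
  bit 1 = 0: r = r^2 mod 29 = 17^2 = 28
  bit 2 = 0: r = r^2 mod 29 = 28^2 = 1
  bit 3 = 1: r = r^2 * 17 mod 29 = 1^2 * 17 = 1*17 = 17
  bit 4 = 0: r = r^2 mod 29 = 17^2 = 28
  -> s = B^a = 28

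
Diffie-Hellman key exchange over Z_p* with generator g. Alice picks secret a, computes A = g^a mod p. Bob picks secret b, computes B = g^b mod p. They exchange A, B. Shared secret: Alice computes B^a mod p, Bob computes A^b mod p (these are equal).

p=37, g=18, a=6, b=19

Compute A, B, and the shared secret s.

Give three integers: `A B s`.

Answer: 11 19 11

Derivation:
A = 18^6 mod 37  (bits of 6 = 110)
  bit 0 = 1: r = r^2 * 18 mod 37 = 1^2 * 18 = 1*18 = 18
  bit 1 = 1: r = r^2 * 18 mod 37 = 18^2 * 18 = 28*18 = 23
  bit 2 = 0: r = r^2 mod 37 = 23^2 = 11
  -> A = 11
B = 18^19 mod 37  (bits of 19 = 10011)
  bit 0 = 1: r = r^2 * 18 mod 37 = 1^2 * 18 = 1*18 = 18
  bit 1 = 0: r = r^2 mod 37 = 18^2 = 28
  bit 2 = 0: r = r^2 mod 37 = 28^2 = 7
  bit 3 = 1: r = r^2 * 18 mod 37 = 7^2 * 18 = 12*18 = 31
  bit 4 = 1: r = r^2 * 18 mod 37 = 31^2 * 18 = 36*18 = 19
  -> B = 19
s = B^a = 19^6 mod 37  (bits of 6 = 110)
  bit 0 = 1: r = r^2 * 19 mod 37 = 1^2 * 19 = 1*19 = 19
  bit 1 = 1: r = r^2 * 19 mod 37 = 19^2 * 19 = 28*19 = 14
  bit 2 = 0: r = r^2 mod 37 = 14^2 = 11
  -> s = B^a = 11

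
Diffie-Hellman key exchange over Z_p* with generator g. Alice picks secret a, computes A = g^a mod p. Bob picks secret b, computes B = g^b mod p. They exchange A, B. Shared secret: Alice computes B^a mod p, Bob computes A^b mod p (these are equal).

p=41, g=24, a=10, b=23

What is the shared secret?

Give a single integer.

A = 24^10 mod 41  (bits of 10 = 1010)
  bit 0 = 1: r = r^2 * 24 mod 41 = 1^2 * 24 = 1*24 = 24
  bit 1 = 0: r = r^2 mod 41 = 24^2 = 2
  bit 2 = 1: r = r^2 * 24 mod 41 = 2^2 * 24 = 4*24 = 14
  bit 3 = 0: r = r^2 mod 41 = 14^2 = 32
  -> A = 32
B = 24^23 mod 41  (bits of 23 = 10111)
  bit 0 = 1: r = r^2 * 24 mod 41 = 1^2 * 24 = 1*24 = 24
  bit 1 = 0: r = r^2 mod 41 = 24^2 = 2
  bit 2 = 1: r = r^2 * 24 mod 41 = 2^2 * 24 = 4*24 = 14
  bit 3 = 1: r = r^2 * 24 mod 41 = 14^2 * 24 = 32*24 = 30
  bit 4 = 1: r = r^2 * 24 mod 41 = 30^2 * 24 = 39*24 = 34
  -> B = 34
s = B^a = 34^10 mod 41  (bits of 10 = 1010)
  bit 0 = 1: r = r^2 * 34 mod 41 = 1^2 * 34 = 1*34 = 34
  bit 1 = 0: r = r^2 mod 41 = 34^2 = 8
  bit 2 = 1: r = r^2 * 34 mod 41 = 8^2 * 34 = 23*34 = 3
  bit 3 = 0: r = r^2 mod 41 = 3^2 = 9
  -> s = B^a = 9

Answer: 9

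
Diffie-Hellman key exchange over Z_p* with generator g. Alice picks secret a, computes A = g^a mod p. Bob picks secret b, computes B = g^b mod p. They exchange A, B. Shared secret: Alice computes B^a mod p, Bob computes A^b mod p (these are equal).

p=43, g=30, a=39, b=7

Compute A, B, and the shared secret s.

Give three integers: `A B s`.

A = 30^39 mod 43  (bits of 39 = 100111)
  bit 0 = 1: r = r^2 * 30 mod 43 = 1^2 * 30 = 1*30 = 30
  bit 1 = 0: r = r^2 mod 43 = 30^2 = 40
  bit 2 = 0: r = r^2 mod 43 = 40^2 = 9
  bit 3 = 1: r = r^2 * 30 mod 43 = 9^2 * 30 = 38*30 = 22
  bit 4 = 1: r = r^2 * 30 mod 43 = 22^2 * 30 = 11*30 = 29
  bit 5 = 1: r = r^2 * 30 mod 43 = 29^2 * 30 = 24*30 = 32
  -> A = 32
B = 30^7 mod 43  (bits of 7 = 111)
  bit 0 = 1: r = r^2 * 30 mod 43 = 1^2 * 30 = 1*30 = 30
  bit 1 = 1: r = r^2 * 30 mod 43 = 30^2 * 30 = 40*30 = 39
  bit 2 = 1: r = r^2 * 30 mod 43 = 39^2 * 30 = 16*30 = 7
  -> B = 7
s = B^a = 7^39 mod 43  (bits of 39 = 100111)
  bit 0 = 1: r = r^2 * 7 mod 43 = 1^2 * 7 = 1*7 = 7
  bit 1 = 0: r = r^2 mod 43 = 7^2 = 6
  bit 2 = 0: r = r^2 mod 43 = 6^2 = 36
  bit 3 = 1: r = r^2 * 7 mod 43 = 36^2 * 7 = 6*7 = 42
  bit 4 = 1: r = r^2 * 7 mod 43 = 42^2 * 7 = 1*7 = 7
  bit 5 = 1: r = r^2 * 7 mod 43 = 7^2 * 7 = 6*7 = 42
  -> s = B^a = 42

Answer: 32 7 42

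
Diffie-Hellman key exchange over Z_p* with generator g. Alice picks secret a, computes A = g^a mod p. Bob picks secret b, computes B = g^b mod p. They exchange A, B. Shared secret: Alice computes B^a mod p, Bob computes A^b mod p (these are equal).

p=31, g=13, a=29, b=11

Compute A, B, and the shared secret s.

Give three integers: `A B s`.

A = 13^29 mod 31  (bits of 29 = 11101)
  bit 0 = 1: r = r^2 * 13 mod 31 = 1^2 * 13 = 1*13 = 13
  bit 1 = 1: r = r^2 * 13 mod 31 = 13^2 * 13 = 14*13 = 27
  bit 2 = 1: r = r^2 * 13 mod 31 = 27^2 * 13 = 16*13 = 22
  bit 3 = 0: r = r^2 mod 31 = 22^2 = 19
  bit 4 = 1: r = r^2 * 13 mod 31 = 19^2 * 13 = 20*13 = 12
  -> A = 12
B = 13^11 mod 31  (bits of 11 = 1011)
  bit 0 = 1: r = r^2 * 13 mod 31 = 1^2 * 13 = 1*13 = 13
  bit 1 = 0: r = r^2 mod 31 = 13^2 = 14
  bit 2 = 1: r = r^2 * 13 mod 31 = 14^2 * 13 = 10*13 = 6
  bit 3 = 1: r = r^2 * 13 mod 31 = 6^2 * 13 = 5*13 = 3
  -> B = 3
s = B^a = 3^29 mod 31  (bits of 29 = 11101)
  bit 0 = 1: r = r^2 * 3 mod 31 = 1^2 * 3 = 1*3 = 3
  bit 1 = 1: r = r^2 * 3 mod 31 = 3^2 * 3 = 9*3 = 27
  bit 2 = 1: r = r^2 * 3 mod 31 = 27^2 * 3 = 16*3 = 17
  bit 3 = 0: r = r^2 mod 31 = 17^2 = 10
  bit 4 = 1: r = r^2 * 3 mod 31 = 10^2 * 3 = 7*3 = 21
  -> s = B^a = 21

Answer: 12 3 21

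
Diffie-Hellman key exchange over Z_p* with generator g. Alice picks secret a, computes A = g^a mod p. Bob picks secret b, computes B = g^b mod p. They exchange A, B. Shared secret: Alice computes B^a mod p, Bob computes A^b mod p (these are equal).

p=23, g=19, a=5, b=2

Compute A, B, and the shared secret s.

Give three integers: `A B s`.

Answer: 11 16 6

Derivation:
A = 19^5 mod 23  (bits of 5 = 101)
  bit 0 = 1: r = r^2 * 19 mod 23 = 1^2 * 19 = 1*19 = 19
  bit 1 = 0: r = r^2 mod 23 = 19^2 = 16
  bit 2 = 1: r = r^2 * 19 mod 23 = 16^2 * 19 = 3*19 = 11
  -> A = 11
B = 19^2 mod 23  (bits of 2 = 10)
  bit 0 = 1: r = r^2 * 19 mod 23 = 1^2 * 19 = 1*19 = 19
  bit 1 = 0: r = r^2 mod 23 = 19^2 = 16
  -> B = 16
s = B^a = 16^5 mod 23  (bits of 5 = 101)
  bit 0 = 1: r = r^2 * 16 mod 23 = 1^2 * 16 = 1*16 = 16
  bit 1 = 0: r = r^2 mod 23 = 16^2 = 3
  bit 2 = 1: r = r^2 * 16 mod 23 = 3^2 * 16 = 9*16 = 6
  -> s = B^a = 6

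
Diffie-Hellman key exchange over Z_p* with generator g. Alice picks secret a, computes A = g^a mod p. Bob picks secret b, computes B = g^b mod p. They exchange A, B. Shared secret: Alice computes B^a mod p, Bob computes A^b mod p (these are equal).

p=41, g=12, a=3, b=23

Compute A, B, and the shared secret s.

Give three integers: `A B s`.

A = 12^3 mod 41  (bits of 3 = 11)
  bit 0 = 1: r = r^2 * 12 mod 41 = 1^2 * 12 = 1*12 = 12
  bit 1 = 1: r = r^2 * 12 mod 41 = 12^2 * 12 = 21*12 = 6
  -> A = 6
B = 12^23 mod 41  (bits of 23 = 10111)
  bit 0 = 1: r = r^2 * 12 mod 41 = 1^2 * 12 = 1*12 = 12
  bit 1 = 0: r = r^2 mod 41 = 12^2 = 21
  bit 2 = 1: r = r^2 * 12 mod 41 = 21^2 * 12 = 31*12 = 3
  bit 3 = 1: r = r^2 * 12 mod 41 = 3^2 * 12 = 9*12 = 26
  bit 4 = 1: r = r^2 * 12 mod 41 = 26^2 * 12 = 20*12 = 35
  -> B = 35
s = B^a = 35^3 mod 41  (bits of 3 = 11)
  bit 0 = 1: r = r^2 * 35 mod 41 = 1^2 * 35 = 1*35 = 35
  bit 1 = 1: r = r^2 * 35 mod 41 = 35^2 * 35 = 36*35 = 30
  -> s = B^a = 30

Answer: 6 35 30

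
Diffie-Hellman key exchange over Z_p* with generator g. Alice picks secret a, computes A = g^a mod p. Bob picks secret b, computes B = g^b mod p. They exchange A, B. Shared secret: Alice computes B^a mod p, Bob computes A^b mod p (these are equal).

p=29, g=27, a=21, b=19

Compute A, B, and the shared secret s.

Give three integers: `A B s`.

Answer: 12 3 17

Derivation:
A = 27^21 mod 29  (bits of 21 = 10101)
  bit 0 = 1: r = r^2 * 27 mod 29 = 1^2 * 27 = 1*27 = 27
  bit 1 = 0: r = r^2 mod 29 = 27^2 = 4
  bit 2 = 1: r = r^2 * 27 mod 29 = 4^2 * 27 = 16*27 = 26
  bit 3 = 0: r = r^2 mod 29 = 26^2 = 9
  bit 4 = 1: r = r^2 * 27 mod 29 = 9^2 * 27 = 23*27 = 12
  -> A = 12
B = 27^19 mod 29  (bits of 19 = 10011)
  bit 0 = 1: r = r^2 * 27 mod 29 = 1^2 * 27 = 1*27 = 27
  bit 1 = 0: r = r^2 mod 29 = 27^2 = 4
  bit 2 = 0: r = r^2 mod 29 = 4^2 = 16
  bit 3 = 1: r = r^2 * 27 mod 29 = 16^2 * 27 = 24*27 = 10
  bit 4 = 1: r = r^2 * 27 mod 29 = 10^2 * 27 = 13*27 = 3
  -> B = 3
s = B^a = 3^21 mod 29  (bits of 21 = 10101)
  bit 0 = 1: r = r^2 * 3 mod 29 = 1^2 * 3 = 1*3 = 3
  bit 1 = 0: r = r^2 mod 29 = 3^2 = 9
  bit 2 = 1: r = r^2 * 3 mod 29 = 9^2 * 3 = 23*3 = 11
  bit 3 = 0: r = r^2 mod 29 = 11^2 = 5
  bit 4 = 1: r = r^2 * 3 mod 29 = 5^2 * 3 = 25*3 = 17
  -> s = B^a = 17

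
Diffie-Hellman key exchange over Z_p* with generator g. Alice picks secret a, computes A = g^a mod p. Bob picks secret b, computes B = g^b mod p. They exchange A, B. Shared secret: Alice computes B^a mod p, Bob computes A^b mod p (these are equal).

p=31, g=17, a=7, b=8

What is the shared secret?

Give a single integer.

Answer: 9

Derivation:
A = 17^7 mod 31  (bits of 7 = 111)
  bit 0 = 1: r = r^2 * 17 mod 31 = 1^2 * 17 = 1*17 = 17
  bit 1 = 1: r = r^2 * 17 mod 31 = 17^2 * 17 = 10*17 = 15
  bit 2 = 1: r = r^2 * 17 mod 31 = 15^2 * 17 = 8*17 = 12
  -> A = 12
B = 17^8 mod 31  (bits of 8 = 1000)
  bit 0 = 1: r = r^2 * 17 mod 31 = 1^2 * 17 = 1*17 = 17
  bit 1 = 0: r = r^2 mod 31 = 17^2 = 10
  bit 2 = 0: r = r^2 mod 31 = 10^2 = 7
  bit 3 = 0: r = r^2 mod 31 = 7^2 = 18
  -> B = 18
s = B^a = 18^7 mod 31  (bits of 7 = 111)
  bit 0 = 1: r = r^2 * 18 mod 31 = 1^2 * 18 = 1*18 = 18
  bit 1 = 1: r = r^2 * 18 mod 31 = 18^2 * 18 = 14*18 = 4
  bit 2 = 1: r = r^2 * 18 mod 31 = 4^2 * 18 = 16*18 = 9
  -> s = B^a = 9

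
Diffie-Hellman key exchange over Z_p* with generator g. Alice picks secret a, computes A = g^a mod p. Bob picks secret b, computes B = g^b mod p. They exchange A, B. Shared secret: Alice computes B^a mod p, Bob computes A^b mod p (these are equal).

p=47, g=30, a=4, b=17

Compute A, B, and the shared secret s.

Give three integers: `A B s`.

A = 30^4 mod 47  (bits of 4 = 100)
  bit 0 = 1: r = r^2 * 30 mod 47 = 1^2 * 30 = 1*30 = 30
  bit 1 = 0: r = r^2 mod 47 = 30^2 = 7
  bit 2 = 0: r = r^2 mod 47 = 7^2 = 2
  -> A = 2
B = 30^17 mod 47  (bits of 17 = 10001)
  bit 0 = 1: r = r^2 * 30 mod 47 = 1^2 * 30 = 1*30 = 30
  bit 1 = 0: r = r^2 mod 47 = 30^2 = 7
  bit 2 = 0: r = r^2 mod 47 = 7^2 = 2
  bit 3 = 0: r = r^2 mod 47 = 2^2 = 4
  bit 4 = 1: r = r^2 * 30 mod 47 = 4^2 * 30 = 16*30 = 10
  -> B = 10
s = B^a = 10^4 mod 47  (bits of 4 = 100)
  bit 0 = 1: r = r^2 * 10 mod 47 = 1^2 * 10 = 1*10 = 10
  bit 1 = 0: r = r^2 mod 47 = 10^2 = 6
  bit 2 = 0: r = r^2 mod 47 = 6^2 = 36
  -> s = B^a = 36

Answer: 2 10 36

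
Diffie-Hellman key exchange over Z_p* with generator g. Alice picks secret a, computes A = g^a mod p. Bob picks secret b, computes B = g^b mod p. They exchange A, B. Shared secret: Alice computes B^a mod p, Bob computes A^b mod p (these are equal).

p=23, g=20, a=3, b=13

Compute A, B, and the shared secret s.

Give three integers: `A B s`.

A = 20^3 mod 23  (bits of 3 = 11)
  bit 0 = 1: r = r^2 * 20 mod 23 = 1^2 * 20 = 1*20 = 20
  bit 1 = 1: r = r^2 * 20 mod 23 = 20^2 * 20 = 9*20 = 19
  -> A = 19
B = 20^13 mod 23  (bits of 13 = 1101)
  bit 0 = 1: r = r^2 * 20 mod 23 = 1^2 * 20 = 1*20 = 20
  bit 1 = 1: r = r^2 * 20 mod 23 = 20^2 * 20 = 9*20 = 19
  bit 2 = 0: r = r^2 mod 23 = 19^2 = 16
  bit 3 = 1: r = r^2 * 20 mod 23 = 16^2 * 20 = 3*20 = 14
  -> B = 14
s = B^a = 14^3 mod 23  (bits of 3 = 11)
  bit 0 = 1: r = r^2 * 14 mod 23 = 1^2 * 14 = 1*14 = 14
  bit 1 = 1: r = r^2 * 14 mod 23 = 14^2 * 14 = 12*14 = 7
  -> s = B^a = 7

Answer: 19 14 7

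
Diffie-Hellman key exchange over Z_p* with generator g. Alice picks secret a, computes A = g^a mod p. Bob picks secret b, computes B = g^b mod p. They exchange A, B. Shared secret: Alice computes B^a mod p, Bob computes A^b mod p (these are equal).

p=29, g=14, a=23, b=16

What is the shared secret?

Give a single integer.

Answer: 20

Derivation:
A = 14^23 mod 29  (bits of 23 = 10111)
  bit 0 = 1: r = r^2 * 14 mod 29 = 1^2 * 14 = 1*14 = 14
  bit 1 = 0: r = r^2 mod 29 = 14^2 = 22
  bit 2 = 1: r = r^2 * 14 mod 29 = 22^2 * 14 = 20*14 = 19
  bit 3 = 1: r = r^2 * 14 mod 29 = 19^2 * 14 = 13*14 = 8
  bit 4 = 1: r = r^2 * 14 mod 29 = 8^2 * 14 = 6*14 = 26
  -> A = 26
B = 14^16 mod 29  (bits of 16 = 10000)
  bit 0 = 1: r = r^2 * 14 mod 29 = 1^2 * 14 = 1*14 = 14
  bit 1 = 0: r = r^2 mod 29 = 14^2 = 22
  bit 2 = 0: r = r^2 mod 29 = 22^2 = 20
  bit 3 = 0: r = r^2 mod 29 = 20^2 = 23
  bit 4 = 0: r = r^2 mod 29 = 23^2 = 7
  -> B = 7
s = B^a = 7^23 mod 29  (bits of 23 = 10111)
  bit 0 = 1: r = r^2 * 7 mod 29 = 1^2 * 7 = 1*7 = 7
  bit 1 = 0: r = r^2 mod 29 = 7^2 = 20
  bit 2 = 1: r = r^2 * 7 mod 29 = 20^2 * 7 = 23*7 = 16
  bit 3 = 1: r = r^2 * 7 mod 29 = 16^2 * 7 = 24*7 = 23
  bit 4 = 1: r = r^2 * 7 mod 29 = 23^2 * 7 = 7*7 = 20
  -> s = B^a = 20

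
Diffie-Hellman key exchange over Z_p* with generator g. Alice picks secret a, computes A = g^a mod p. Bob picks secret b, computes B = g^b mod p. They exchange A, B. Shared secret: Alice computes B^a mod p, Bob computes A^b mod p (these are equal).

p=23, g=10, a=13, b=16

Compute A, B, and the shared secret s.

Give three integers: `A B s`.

A = 10^13 mod 23  (bits of 13 = 1101)
  bit 0 = 1: r = r^2 * 10 mod 23 = 1^2 * 10 = 1*10 = 10
  bit 1 = 1: r = r^2 * 10 mod 23 = 10^2 * 10 = 8*10 = 11
  bit 2 = 0: r = r^2 mod 23 = 11^2 = 6
  bit 3 = 1: r = r^2 * 10 mod 23 = 6^2 * 10 = 13*10 = 15
  -> A = 15
B = 10^16 mod 23  (bits of 16 = 10000)
  bit 0 = 1: r = r^2 * 10 mod 23 = 1^2 * 10 = 1*10 = 10
  bit 1 = 0: r = r^2 mod 23 = 10^2 = 8
  bit 2 = 0: r = r^2 mod 23 = 8^2 = 18
  bit 3 = 0: r = r^2 mod 23 = 18^2 = 2
  bit 4 = 0: r = r^2 mod 23 = 2^2 = 4
  -> B = 4
s = B^a = 4^13 mod 23  (bits of 13 = 1101)
  bit 0 = 1: r = r^2 * 4 mod 23 = 1^2 * 4 = 1*4 = 4
  bit 1 = 1: r = r^2 * 4 mod 23 = 4^2 * 4 = 16*4 = 18
  bit 2 = 0: r = r^2 mod 23 = 18^2 = 2
  bit 3 = 1: r = r^2 * 4 mod 23 = 2^2 * 4 = 4*4 = 16
  -> s = B^a = 16

Answer: 15 4 16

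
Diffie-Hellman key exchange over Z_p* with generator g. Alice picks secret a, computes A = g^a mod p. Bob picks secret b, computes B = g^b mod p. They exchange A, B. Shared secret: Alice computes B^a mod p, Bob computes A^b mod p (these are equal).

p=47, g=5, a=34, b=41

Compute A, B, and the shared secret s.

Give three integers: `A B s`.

Answer: 34 45 27

Derivation:
A = 5^34 mod 47  (bits of 34 = 100010)
  bit 0 = 1: r = r^2 * 5 mod 47 = 1^2 * 5 = 1*5 = 5
  bit 1 = 0: r = r^2 mod 47 = 5^2 = 25
  bit 2 = 0: r = r^2 mod 47 = 25^2 = 14
  bit 3 = 0: r = r^2 mod 47 = 14^2 = 8
  bit 4 = 1: r = r^2 * 5 mod 47 = 8^2 * 5 = 17*5 = 38
  bit 5 = 0: r = r^2 mod 47 = 38^2 = 34
  -> A = 34
B = 5^41 mod 47  (bits of 41 = 101001)
  bit 0 = 1: r = r^2 * 5 mod 47 = 1^2 * 5 = 1*5 = 5
  bit 1 = 0: r = r^2 mod 47 = 5^2 = 25
  bit 2 = 1: r = r^2 * 5 mod 47 = 25^2 * 5 = 14*5 = 23
  bit 3 = 0: r = r^2 mod 47 = 23^2 = 12
  bit 4 = 0: r = r^2 mod 47 = 12^2 = 3
  bit 5 = 1: r = r^2 * 5 mod 47 = 3^2 * 5 = 9*5 = 45
  -> B = 45
s = B^a = 45^34 mod 47  (bits of 34 = 100010)
  bit 0 = 1: r = r^2 * 45 mod 47 = 1^2 * 45 = 1*45 = 45
  bit 1 = 0: r = r^2 mod 47 = 45^2 = 4
  bit 2 = 0: r = r^2 mod 47 = 4^2 = 16
  bit 3 = 0: r = r^2 mod 47 = 16^2 = 21
  bit 4 = 1: r = r^2 * 45 mod 47 = 21^2 * 45 = 18*45 = 11
  bit 5 = 0: r = r^2 mod 47 = 11^2 = 27
  -> s = B^a = 27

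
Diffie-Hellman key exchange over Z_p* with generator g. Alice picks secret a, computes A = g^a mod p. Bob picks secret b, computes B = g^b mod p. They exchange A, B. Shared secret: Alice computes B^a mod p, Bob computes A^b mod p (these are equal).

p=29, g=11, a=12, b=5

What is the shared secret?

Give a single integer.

A = 11^12 mod 29  (bits of 12 = 1100)
  bit 0 = 1: r = r^2 * 11 mod 29 = 1^2 * 11 = 1*11 = 11
  bit 1 = 1: r = r^2 * 11 mod 29 = 11^2 * 11 = 5*11 = 26
  bit 2 = 0: r = r^2 mod 29 = 26^2 = 9
  bit 3 = 0: r = r^2 mod 29 = 9^2 = 23
  -> A = 23
B = 11^5 mod 29  (bits of 5 = 101)
  bit 0 = 1: r = r^2 * 11 mod 29 = 1^2 * 11 = 1*11 = 11
  bit 1 = 0: r = r^2 mod 29 = 11^2 = 5
  bit 2 = 1: r = r^2 * 11 mod 29 = 5^2 * 11 = 25*11 = 14
  -> B = 14
s = B^a = 14^12 mod 29  (bits of 12 = 1100)
  bit 0 = 1: r = r^2 * 14 mod 29 = 1^2 * 14 = 1*14 = 14
  bit 1 = 1: r = r^2 * 14 mod 29 = 14^2 * 14 = 22*14 = 18
  bit 2 = 0: r = r^2 mod 29 = 18^2 = 5
  bit 3 = 0: r = r^2 mod 29 = 5^2 = 25
  -> s = B^a = 25

Answer: 25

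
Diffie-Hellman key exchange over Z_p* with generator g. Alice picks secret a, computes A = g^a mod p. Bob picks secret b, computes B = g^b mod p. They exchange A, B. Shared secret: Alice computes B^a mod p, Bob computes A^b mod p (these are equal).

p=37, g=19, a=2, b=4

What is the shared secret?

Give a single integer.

Answer: 12

Derivation:
A = 19^2 mod 37  (bits of 2 = 10)
  bit 0 = 1: r = r^2 * 19 mod 37 = 1^2 * 19 = 1*19 = 19
  bit 1 = 0: r = r^2 mod 37 = 19^2 = 28
  -> A = 28
B = 19^4 mod 37  (bits of 4 = 100)
  bit 0 = 1: r = r^2 * 19 mod 37 = 1^2 * 19 = 1*19 = 19
  bit 1 = 0: r = r^2 mod 37 = 19^2 = 28
  bit 2 = 0: r = r^2 mod 37 = 28^2 = 7
  -> B = 7
s = B^a = 7^2 mod 37  (bits of 2 = 10)
  bit 0 = 1: r = r^2 * 7 mod 37 = 1^2 * 7 = 1*7 = 7
  bit 1 = 0: r = r^2 mod 37 = 7^2 = 12
  -> s = B^a = 12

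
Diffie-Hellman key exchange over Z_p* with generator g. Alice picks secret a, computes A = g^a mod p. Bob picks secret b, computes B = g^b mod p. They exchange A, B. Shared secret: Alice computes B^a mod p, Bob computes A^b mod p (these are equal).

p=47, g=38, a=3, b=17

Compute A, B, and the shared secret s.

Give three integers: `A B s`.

Answer: 23 43 30

Derivation:
A = 38^3 mod 47  (bits of 3 = 11)
  bit 0 = 1: r = r^2 * 38 mod 47 = 1^2 * 38 = 1*38 = 38
  bit 1 = 1: r = r^2 * 38 mod 47 = 38^2 * 38 = 34*38 = 23
  -> A = 23
B = 38^17 mod 47  (bits of 17 = 10001)
  bit 0 = 1: r = r^2 * 38 mod 47 = 1^2 * 38 = 1*38 = 38
  bit 1 = 0: r = r^2 mod 47 = 38^2 = 34
  bit 2 = 0: r = r^2 mod 47 = 34^2 = 28
  bit 3 = 0: r = r^2 mod 47 = 28^2 = 32
  bit 4 = 1: r = r^2 * 38 mod 47 = 32^2 * 38 = 37*38 = 43
  -> B = 43
s = B^a = 43^3 mod 47  (bits of 3 = 11)
  bit 0 = 1: r = r^2 * 43 mod 47 = 1^2 * 43 = 1*43 = 43
  bit 1 = 1: r = r^2 * 43 mod 47 = 43^2 * 43 = 16*43 = 30
  -> s = B^a = 30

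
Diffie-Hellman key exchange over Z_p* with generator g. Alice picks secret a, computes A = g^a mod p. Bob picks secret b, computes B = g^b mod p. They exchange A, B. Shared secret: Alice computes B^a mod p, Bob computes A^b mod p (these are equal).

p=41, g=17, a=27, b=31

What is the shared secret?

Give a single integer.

A = 17^27 mod 41  (bits of 27 = 11011)
  bit 0 = 1: r = r^2 * 17 mod 41 = 1^2 * 17 = 1*17 = 17
  bit 1 = 1: r = r^2 * 17 mod 41 = 17^2 * 17 = 2*17 = 34
  bit 2 = 0: r = r^2 mod 41 = 34^2 = 8
  bit 3 = 1: r = r^2 * 17 mod 41 = 8^2 * 17 = 23*17 = 22
  bit 4 = 1: r = r^2 * 17 mod 41 = 22^2 * 17 = 33*17 = 28
  -> A = 28
B = 17^31 mod 41  (bits of 31 = 11111)
  bit 0 = 1: r = r^2 * 17 mod 41 = 1^2 * 17 = 1*17 = 17
  bit 1 = 1: r = r^2 * 17 mod 41 = 17^2 * 17 = 2*17 = 34
  bit 2 = 1: r = r^2 * 17 mod 41 = 34^2 * 17 = 8*17 = 13
  bit 3 = 1: r = r^2 * 17 mod 41 = 13^2 * 17 = 5*17 = 3
  bit 4 = 1: r = r^2 * 17 mod 41 = 3^2 * 17 = 9*17 = 30
  -> B = 30
s = B^a = 30^27 mod 41  (bits of 27 = 11011)
  bit 0 = 1: r = r^2 * 30 mod 41 = 1^2 * 30 = 1*30 = 30
  bit 1 = 1: r = r^2 * 30 mod 41 = 30^2 * 30 = 39*30 = 22
  bit 2 = 0: r = r^2 mod 41 = 22^2 = 33
  bit 3 = 1: r = r^2 * 30 mod 41 = 33^2 * 30 = 23*30 = 34
  bit 4 = 1: r = r^2 * 30 mod 41 = 34^2 * 30 = 8*30 = 35
  -> s = B^a = 35

Answer: 35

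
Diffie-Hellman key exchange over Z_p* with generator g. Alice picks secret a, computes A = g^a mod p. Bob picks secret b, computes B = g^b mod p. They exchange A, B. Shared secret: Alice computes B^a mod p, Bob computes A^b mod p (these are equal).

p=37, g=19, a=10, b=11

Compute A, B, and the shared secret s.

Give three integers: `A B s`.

A = 19^10 mod 37  (bits of 10 = 1010)
  bit 0 = 1: r = r^2 * 19 mod 37 = 1^2 * 19 = 1*19 = 19
  bit 1 = 0: r = r^2 mod 37 = 19^2 = 28
  bit 2 = 1: r = r^2 * 19 mod 37 = 28^2 * 19 = 7*19 = 22
  bit 3 = 0: r = r^2 mod 37 = 22^2 = 3
  -> A = 3
B = 19^11 mod 37  (bits of 11 = 1011)
  bit 0 = 1: r = r^2 * 19 mod 37 = 1^2 * 19 = 1*19 = 19
  bit 1 = 0: r = r^2 mod 37 = 19^2 = 28
  bit 2 = 1: r = r^2 * 19 mod 37 = 28^2 * 19 = 7*19 = 22
  bit 3 = 1: r = r^2 * 19 mod 37 = 22^2 * 19 = 3*19 = 20
  -> B = 20
s = B^a = 20^10 mod 37  (bits of 10 = 1010)
  bit 0 = 1: r = r^2 * 20 mod 37 = 1^2 * 20 = 1*20 = 20
  bit 1 = 0: r = r^2 mod 37 = 20^2 = 30
  bit 2 = 1: r = r^2 * 20 mod 37 = 30^2 * 20 = 12*20 = 18
  bit 3 = 0: r = r^2 mod 37 = 18^2 = 28
  -> s = B^a = 28

Answer: 3 20 28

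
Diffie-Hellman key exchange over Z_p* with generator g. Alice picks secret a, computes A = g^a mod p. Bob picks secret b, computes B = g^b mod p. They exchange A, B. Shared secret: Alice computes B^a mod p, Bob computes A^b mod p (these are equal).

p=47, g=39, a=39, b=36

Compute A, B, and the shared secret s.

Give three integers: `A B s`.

Answer: 43 18 8

Derivation:
A = 39^39 mod 47  (bits of 39 = 100111)
  bit 0 = 1: r = r^2 * 39 mod 47 = 1^2 * 39 = 1*39 = 39
  bit 1 = 0: r = r^2 mod 47 = 39^2 = 17
  bit 2 = 0: r = r^2 mod 47 = 17^2 = 7
  bit 3 = 1: r = r^2 * 39 mod 47 = 7^2 * 39 = 2*39 = 31
  bit 4 = 1: r = r^2 * 39 mod 47 = 31^2 * 39 = 21*39 = 20
  bit 5 = 1: r = r^2 * 39 mod 47 = 20^2 * 39 = 24*39 = 43
  -> A = 43
B = 39^36 mod 47  (bits of 36 = 100100)
  bit 0 = 1: r = r^2 * 39 mod 47 = 1^2 * 39 = 1*39 = 39
  bit 1 = 0: r = r^2 mod 47 = 39^2 = 17
  bit 2 = 0: r = r^2 mod 47 = 17^2 = 7
  bit 3 = 1: r = r^2 * 39 mod 47 = 7^2 * 39 = 2*39 = 31
  bit 4 = 0: r = r^2 mod 47 = 31^2 = 21
  bit 5 = 0: r = r^2 mod 47 = 21^2 = 18
  -> B = 18
s = B^a = 18^39 mod 47  (bits of 39 = 100111)
  bit 0 = 1: r = r^2 * 18 mod 47 = 1^2 * 18 = 1*18 = 18
  bit 1 = 0: r = r^2 mod 47 = 18^2 = 42
  bit 2 = 0: r = r^2 mod 47 = 42^2 = 25
  bit 3 = 1: r = r^2 * 18 mod 47 = 25^2 * 18 = 14*18 = 17
  bit 4 = 1: r = r^2 * 18 mod 47 = 17^2 * 18 = 7*18 = 32
  bit 5 = 1: r = r^2 * 18 mod 47 = 32^2 * 18 = 37*18 = 8
  -> s = B^a = 8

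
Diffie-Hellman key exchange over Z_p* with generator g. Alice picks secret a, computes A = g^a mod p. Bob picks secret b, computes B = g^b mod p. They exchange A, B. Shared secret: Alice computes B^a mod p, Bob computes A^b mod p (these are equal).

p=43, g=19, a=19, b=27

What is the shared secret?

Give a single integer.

A = 19^19 mod 43  (bits of 19 = 10011)
  bit 0 = 1: r = r^2 * 19 mod 43 = 1^2 * 19 = 1*19 = 19
  bit 1 = 0: r = r^2 mod 43 = 19^2 = 17
  bit 2 = 0: r = r^2 mod 43 = 17^2 = 31
  bit 3 = 1: r = r^2 * 19 mod 43 = 31^2 * 19 = 15*19 = 27
  bit 4 = 1: r = r^2 * 19 mod 43 = 27^2 * 19 = 41*19 = 5
  -> A = 5
B = 19^27 mod 43  (bits of 27 = 11011)
  bit 0 = 1: r = r^2 * 19 mod 43 = 1^2 * 19 = 1*19 = 19
  bit 1 = 1: r = r^2 * 19 mod 43 = 19^2 * 19 = 17*19 = 22
  bit 2 = 0: r = r^2 mod 43 = 22^2 = 11
  bit 3 = 1: r = r^2 * 19 mod 43 = 11^2 * 19 = 35*19 = 20
  bit 4 = 1: r = r^2 * 19 mod 43 = 20^2 * 19 = 13*19 = 32
  -> B = 32
s = B^a = 32^19 mod 43  (bits of 19 = 10011)
  bit 0 = 1: r = r^2 * 32 mod 43 = 1^2 * 32 = 1*32 = 32
  bit 1 = 0: r = r^2 mod 43 = 32^2 = 35
  bit 2 = 0: r = r^2 mod 43 = 35^2 = 21
  bit 3 = 1: r = r^2 * 32 mod 43 = 21^2 * 32 = 11*32 = 8
  bit 4 = 1: r = r^2 * 32 mod 43 = 8^2 * 32 = 21*32 = 27
  -> s = B^a = 27

Answer: 27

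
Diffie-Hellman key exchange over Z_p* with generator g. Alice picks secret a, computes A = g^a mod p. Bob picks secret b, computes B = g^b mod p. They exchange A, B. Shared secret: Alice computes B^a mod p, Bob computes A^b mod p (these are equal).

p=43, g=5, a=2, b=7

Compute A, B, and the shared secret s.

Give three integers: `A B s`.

Answer: 25 37 36

Derivation:
A = 5^2 mod 43  (bits of 2 = 10)
  bit 0 = 1: r = r^2 * 5 mod 43 = 1^2 * 5 = 1*5 = 5
  bit 1 = 0: r = r^2 mod 43 = 5^2 = 25
  -> A = 25
B = 5^7 mod 43  (bits of 7 = 111)
  bit 0 = 1: r = r^2 * 5 mod 43 = 1^2 * 5 = 1*5 = 5
  bit 1 = 1: r = r^2 * 5 mod 43 = 5^2 * 5 = 25*5 = 39
  bit 2 = 1: r = r^2 * 5 mod 43 = 39^2 * 5 = 16*5 = 37
  -> B = 37
s = B^a = 37^2 mod 43  (bits of 2 = 10)
  bit 0 = 1: r = r^2 * 37 mod 43 = 1^2 * 37 = 1*37 = 37
  bit 1 = 0: r = r^2 mod 43 = 37^2 = 36
  -> s = B^a = 36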